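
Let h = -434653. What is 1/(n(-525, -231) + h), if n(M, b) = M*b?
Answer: -1/313378 ≈ -3.1910e-6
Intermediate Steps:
1/(n(-525, -231) + h) = 1/(-525*(-231) - 434653) = 1/(121275 - 434653) = 1/(-313378) = -1/313378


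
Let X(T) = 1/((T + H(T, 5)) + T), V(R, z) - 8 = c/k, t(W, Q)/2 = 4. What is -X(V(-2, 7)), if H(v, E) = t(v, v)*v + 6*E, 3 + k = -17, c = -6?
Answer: -1/113 ≈ -0.0088496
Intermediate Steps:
k = -20 (k = -3 - 17 = -20)
t(W, Q) = 8 (t(W, Q) = 2*4 = 8)
H(v, E) = 6*E + 8*v (H(v, E) = 8*v + 6*E = 6*E + 8*v)
V(R, z) = 83/10 (V(R, z) = 8 - 6/(-20) = 8 - 6*(-1/20) = 8 + 3/10 = 83/10)
X(T) = 1/(30 + 10*T) (X(T) = 1/((T + (6*5 + 8*T)) + T) = 1/((T + (30 + 8*T)) + T) = 1/((30 + 9*T) + T) = 1/(30 + 10*T))
-X(V(-2, 7)) = -1/(10*(3 + 83/10)) = -1/(10*113/10) = -10/(10*113) = -1*1/113 = -1/113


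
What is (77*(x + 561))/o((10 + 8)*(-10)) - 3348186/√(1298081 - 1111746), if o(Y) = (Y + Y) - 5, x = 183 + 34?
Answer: -59906/365 - 3348186*√186335/186335 ≈ -7920.6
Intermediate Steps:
x = 217
o(Y) = -5 + 2*Y (o(Y) = 2*Y - 5 = -5 + 2*Y)
(77*(x + 561))/o((10 + 8)*(-10)) - 3348186/√(1298081 - 1111746) = (77*(217 + 561))/(-5 + 2*((10 + 8)*(-10))) - 3348186/√(1298081 - 1111746) = (77*778)/(-5 + 2*(18*(-10))) - 3348186*√186335/186335 = 59906/(-5 + 2*(-180)) - 3348186*√186335/186335 = 59906/(-5 - 360) - 3348186*√186335/186335 = 59906/(-365) - 3348186*√186335/186335 = 59906*(-1/365) - 3348186*√186335/186335 = -59906/365 - 3348186*√186335/186335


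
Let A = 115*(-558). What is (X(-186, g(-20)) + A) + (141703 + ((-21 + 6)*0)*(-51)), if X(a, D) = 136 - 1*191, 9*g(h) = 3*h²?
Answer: 77478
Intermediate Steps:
g(h) = h²/3 (g(h) = (3*h²)/9 = h²/3)
X(a, D) = -55 (X(a, D) = 136 - 191 = -55)
A = -64170
(X(-186, g(-20)) + A) + (141703 + ((-21 + 6)*0)*(-51)) = (-55 - 64170) + (141703 + ((-21 + 6)*0)*(-51)) = -64225 + (141703 - 15*0*(-51)) = -64225 + (141703 + 0*(-51)) = -64225 + (141703 + 0) = -64225 + 141703 = 77478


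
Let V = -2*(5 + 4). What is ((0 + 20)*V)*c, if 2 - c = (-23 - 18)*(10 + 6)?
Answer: -236880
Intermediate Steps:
c = 658 (c = 2 - (-23 - 18)*(10 + 6) = 2 - (-41)*16 = 2 - 1*(-656) = 2 + 656 = 658)
V = -18 (V = -2*9 = -18)
((0 + 20)*V)*c = ((0 + 20)*(-18))*658 = (20*(-18))*658 = -360*658 = -236880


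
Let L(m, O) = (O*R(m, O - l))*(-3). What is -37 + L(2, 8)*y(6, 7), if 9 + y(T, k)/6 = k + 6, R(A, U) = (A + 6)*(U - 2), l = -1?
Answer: -32293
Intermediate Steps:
R(A, U) = (-2 + U)*(6 + A) (R(A, U) = (6 + A)*(-2 + U) = (-2 + U)*(6 + A))
y(T, k) = -18 + 6*k (y(T, k) = -54 + 6*(k + 6) = -54 + 6*(6 + k) = -54 + (36 + 6*k) = -18 + 6*k)
L(m, O) = -3*O*(-6 - 2*m + 6*O + m*(1 + O)) (L(m, O) = (O*(-12 - 2*m + 6*(O - 1*(-1)) + m*(O - 1*(-1))))*(-3) = (O*(-12 - 2*m + 6*(O + 1) + m*(O + 1)))*(-3) = (O*(-12 - 2*m + 6*(1 + O) + m*(1 + O)))*(-3) = (O*(-12 - 2*m + (6 + 6*O) + m*(1 + O)))*(-3) = (O*(-6 - 2*m + 6*O + m*(1 + O)))*(-3) = -3*O*(-6 - 2*m + 6*O + m*(1 + O)))
-37 + L(2, 8)*y(6, 7) = -37 + (3*8*(6 + 2 - 6*8 - 1*8*2))*(-18 + 6*7) = -37 + (3*8*(6 + 2 - 48 - 16))*(-18 + 42) = -37 + (3*8*(-56))*24 = -37 - 1344*24 = -37 - 32256 = -32293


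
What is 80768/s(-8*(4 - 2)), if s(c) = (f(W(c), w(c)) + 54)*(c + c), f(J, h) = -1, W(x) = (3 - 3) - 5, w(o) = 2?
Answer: -2524/53 ≈ -47.623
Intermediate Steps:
W(x) = -5 (W(x) = 0 - 5 = -5)
s(c) = 106*c (s(c) = (-1 + 54)*(c + c) = 53*(2*c) = 106*c)
80768/s(-8*(4 - 2)) = 80768/((106*(-8*(4 - 2)))) = 80768/((106*(-8*2))) = 80768/((106*(-16))) = 80768/(-1696) = 80768*(-1/1696) = -2524/53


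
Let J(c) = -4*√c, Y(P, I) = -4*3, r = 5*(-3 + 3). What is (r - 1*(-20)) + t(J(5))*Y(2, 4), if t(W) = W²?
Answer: -940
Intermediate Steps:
r = 0 (r = 5*0 = 0)
Y(P, I) = -12
(r - 1*(-20)) + t(J(5))*Y(2, 4) = (0 - 1*(-20)) + (-4*√5)²*(-12) = (0 + 20) + 80*(-12) = 20 - 960 = -940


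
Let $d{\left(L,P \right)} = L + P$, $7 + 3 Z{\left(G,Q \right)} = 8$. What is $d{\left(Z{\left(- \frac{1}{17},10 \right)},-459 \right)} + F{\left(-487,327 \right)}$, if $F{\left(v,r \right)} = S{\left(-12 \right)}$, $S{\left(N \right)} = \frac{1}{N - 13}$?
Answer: $- \frac{34403}{75} \approx -458.71$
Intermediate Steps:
$Z{\left(G,Q \right)} = \frac{1}{3}$ ($Z{\left(G,Q \right)} = - \frac{7}{3} + \frac{1}{3} \cdot 8 = - \frac{7}{3} + \frac{8}{3} = \frac{1}{3}$)
$S{\left(N \right)} = \frac{1}{-13 + N}$
$F{\left(v,r \right)} = - \frac{1}{25}$ ($F{\left(v,r \right)} = \frac{1}{-13 - 12} = \frac{1}{-25} = - \frac{1}{25}$)
$d{\left(Z{\left(- \frac{1}{17},10 \right)},-459 \right)} + F{\left(-487,327 \right)} = \left(\frac{1}{3} - 459\right) - \frac{1}{25} = - \frac{1376}{3} - \frac{1}{25} = - \frac{34403}{75}$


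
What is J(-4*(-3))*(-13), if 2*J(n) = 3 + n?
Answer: -195/2 ≈ -97.500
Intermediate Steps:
J(n) = 3/2 + n/2 (J(n) = (3 + n)/2 = 3/2 + n/2)
J(-4*(-3))*(-13) = (3/2 + (-4*(-3))/2)*(-13) = (3/2 + (½)*12)*(-13) = (3/2 + 6)*(-13) = (15/2)*(-13) = -195/2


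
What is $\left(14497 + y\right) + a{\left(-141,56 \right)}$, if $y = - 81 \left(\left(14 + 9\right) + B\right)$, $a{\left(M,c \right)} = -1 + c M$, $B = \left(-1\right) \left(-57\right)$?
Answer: $120$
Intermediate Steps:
$B = 57$
$a{\left(M,c \right)} = -1 + M c$
$y = -6480$ ($y = - 81 \left(\left(14 + 9\right) + 57\right) = - 81 \left(23 + 57\right) = \left(-81\right) 80 = -6480$)
$\left(14497 + y\right) + a{\left(-141,56 \right)} = \left(14497 - 6480\right) - 7897 = 8017 - 7897 = 120$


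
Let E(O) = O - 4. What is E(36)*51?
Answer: 1632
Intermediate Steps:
E(O) = -4 + O
E(36)*51 = (-4 + 36)*51 = 32*51 = 1632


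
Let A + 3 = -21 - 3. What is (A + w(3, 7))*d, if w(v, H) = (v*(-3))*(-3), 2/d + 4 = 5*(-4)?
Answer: 0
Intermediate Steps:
A = -27 (A = -3 + (-21 - 3) = -3 - 24 = -27)
d = -1/12 (d = 2/(-4 + 5*(-4)) = 2/(-4 - 20) = 2/(-24) = 2*(-1/24) = -1/12 ≈ -0.083333)
w(v, H) = 9*v (w(v, H) = -3*v*(-3) = 9*v)
(A + w(3, 7))*d = (-27 + 9*3)*(-1/12) = (-27 + 27)*(-1/12) = 0*(-1/12) = 0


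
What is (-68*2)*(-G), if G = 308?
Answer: 41888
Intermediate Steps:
(-68*2)*(-G) = (-68*2)*(-1*308) = -136*(-308) = 41888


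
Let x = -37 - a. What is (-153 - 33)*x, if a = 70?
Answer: 19902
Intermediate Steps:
x = -107 (x = -37 - 1*70 = -37 - 70 = -107)
(-153 - 33)*x = (-153 - 33)*(-107) = -186*(-107) = 19902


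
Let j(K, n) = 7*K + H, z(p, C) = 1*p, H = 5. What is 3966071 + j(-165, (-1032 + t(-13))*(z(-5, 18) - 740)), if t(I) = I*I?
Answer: 3964921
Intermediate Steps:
z(p, C) = p
t(I) = I**2
j(K, n) = 5 + 7*K (j(K, n) = 7*K + 5 = 5 + 7*K)
3966071 + j(-165, (-1032 + t(-13))*(z(-5, 18) - 740)) = 3966071 + (5 + 7*(-165)) = 3966071 + (5 - 1155) = 3966071 - 1150 = 3964921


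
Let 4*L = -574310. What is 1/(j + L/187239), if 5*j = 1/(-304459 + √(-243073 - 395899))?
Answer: -27688612251676359666670/21232035693317865174301 + 155815302760*I*√159743/21232035693317865174301 ≈ -1.3041 + 2.9331e-9*I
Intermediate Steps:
L = -287155/2 (L = (¼)*(-574310) = -287155/2 ≈ -1.4358e+5)
j = 1/(5*(-304459 + 2*I*√159743)) (j = 1/(5*(-304459 + √(-243073 - 395899))) = 1/(5*(-304459 + √(-638972))) = 1/(5*(-304459 + 2*I*√159743)) ≈ -6.569e-7 - 1.7247e-9*I)
1/(j + L/187239) = 1/((-304459/463479608265 - 2*I*√159743/463479608265) - 287155/2/187239) = 1/((-304459/463479608265 - 2*I*√159743/463479608265) - 287155/2*1/187239) = 1/((-304459/463479608265 - 2*I*√159743/463479608265) - 287155/374478) = 1/(-44363533641511159/57854305581286890 - 2*I*√159743/463479608265)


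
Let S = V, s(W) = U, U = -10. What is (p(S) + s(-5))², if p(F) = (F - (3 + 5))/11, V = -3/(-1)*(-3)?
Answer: 16129/121 ≈ 133.30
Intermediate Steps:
s(W) = -10
V = -9 (V = -3*(-1)*(-3) = -1*(-3)*(-3) = 3*(-3) = -9)
S = -9
p(F) = -8/11 + F/11 (p(F) = (F - 1*8)*(1/11) = (F - 8)*(1/11) = (-8 + F)*(1/11) = -8/11 + F/11)
(p(S) + s(-5))² = ((-8/11 + (1/11)*(-9)) - 10)² = ((-8/11 - 9/11) - 10)² = (-17/11 - 10)² = (-127/11)² = 16129/121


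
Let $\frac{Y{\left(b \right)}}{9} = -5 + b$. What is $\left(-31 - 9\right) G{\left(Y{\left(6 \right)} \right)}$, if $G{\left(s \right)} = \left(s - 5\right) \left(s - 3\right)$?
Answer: $-960$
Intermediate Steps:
$Y{\left(b \right)} = -45 + 9 b$ ($Y{\left(b \right)} = 9 \left(-5 + b\right) = -45 + 9 b$)
$G{\left(s \right)} = \left(-5 + s\right) \left(-3 + s\right)$
$\left(-31 - 9\right) G{\left(Y{\left(6 \right)} \right)} = \left(-31 - 9\right) \left(15 + \left(-45 + 9 \cdot 6\right)^{2} - 8 \left(-45 + 9 \cdot 6\right)\right) = - 40 \left(15 + \left(-45 + 54\right)^{2} - 8 \left(-45 + 54\right)\right) = - 40 \left(15 + 9^{2} - 72\right) = - 40 \left(15 + 81 - 72\right) = \left(-40\right) 24 = -960$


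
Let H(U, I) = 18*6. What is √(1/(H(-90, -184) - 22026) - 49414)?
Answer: I*√23738422569654/21918 ≈ 222.29*I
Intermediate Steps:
H(U, I) = 108
√(1/(H(-90, -184) - 22026) - 49414) = √(1/(108 - 22026) - 49414) = √(1/(-21918) - 49414) = √(-1/21918 - 49414) = √(-1083056053/21918) = I*√23738422569654/21918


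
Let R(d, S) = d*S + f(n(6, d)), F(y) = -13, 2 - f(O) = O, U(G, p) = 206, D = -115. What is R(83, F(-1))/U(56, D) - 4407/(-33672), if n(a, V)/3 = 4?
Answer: -5960161/1156072 ≈ -5.1555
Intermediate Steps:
n(a, V) = 12 (n(a, V) = 3*4 = 12)
f(O) = 2 - O
R(d, S) = -10 + S*d (R(d, S) = d*S + (2 - 1*12) = S*d + (2 - 12) = S*d - 10 = -10 + S*d)
R(83, F(-1))/U(56, D) - 4407/(-33672) = (-10 - 13*83)/206 - 4407/(-33672) = (-10 - 1079)*(1/206) - 4407*(-1/33672) = -1089*1/206 + 1469/11224 = -1089/206 + 1469/11224 = -5960161/1156072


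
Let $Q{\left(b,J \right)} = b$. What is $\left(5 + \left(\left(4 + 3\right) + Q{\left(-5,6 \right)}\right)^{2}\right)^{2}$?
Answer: $81$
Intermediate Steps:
$\left(5 + \left(\left(4 + 3\right) + Q{\left(-5,6 \right)}\right)^{2}\right)^{2} = \left(5 + \left(\left(4 + 3\right) - 5\right)^{2}\right)^{2} = \left(5 + \left(7 - 5\right)^{2}\right)^{2} = \left(5 + 2^{2}\right)^{2} = \left(5 + 4\right)^{2} = 9^{2} = 81$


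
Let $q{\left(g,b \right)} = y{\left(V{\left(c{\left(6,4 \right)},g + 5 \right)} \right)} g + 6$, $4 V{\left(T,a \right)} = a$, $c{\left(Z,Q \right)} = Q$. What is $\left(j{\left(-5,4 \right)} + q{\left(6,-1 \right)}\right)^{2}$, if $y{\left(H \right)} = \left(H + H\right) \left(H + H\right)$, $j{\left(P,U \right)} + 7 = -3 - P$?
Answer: $\frac{133225}{4} \approx 33306.0$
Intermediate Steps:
$V{\left(T,a \right)} = \frac{a}{4}$
$j{\left(P,U \right)} = -10 - P$ ($j{\left(P,U \right)} = -7 - \left(3 + P\right) = -10 - P$)
$y{\left(H \right)} = 4 H^{2}$ ($y{\left(H \right)} = 2 H 2 H = 4 H^{2}$)
$q{\left(g,b \right)} = 6 + 4 g \left(\frac{5}{4} + \frac{g}{4}\right)^{2}$ ($q{\left(g,b \right)} = 4 \left(\frac{g + 5}{4}\right)^{2} g + 6 = 4 \left(\frac{5 + g}{4}\right)^{2} g + 6 = 4 \left(\frac{5}{4} + \frac{g}{4}\right)^{2} g + 6 = 4 g \left(\frac{5}{4} + \frac{g}{4}\right)^{2} + 6 = 6 + 4 g \left(\frac{5}{4} + \frac{g}{4}\right)^{2}$)
$\left(j{\left(-5,4 \right)} + q{\left(6,-1 \right)}\right)^{2} = \left(\left(-10 - -5\right) + \left(6 + \frac{1}{4} \cdot 6 \left(5 + 6\right)^{2}\right)\right)^{2} = \left(\left(-10 + 5\right) + \left(6 + \frac{1}{4} \cdot 6 \cdot 11^{2}\right)\right)^{2} = \left(-5 + \left(6 + \frac{1}{4} \cdot 6 \cdot 121\right)\right)^{2} = \left(-5 + \left(6 + \frac{363}{2}\right)\right)^{2} = \left(-5 + \frac{375}{2}\right)^{2} = \left(\frac{365}{2}\right)^{2} = \frac{133225}{4}$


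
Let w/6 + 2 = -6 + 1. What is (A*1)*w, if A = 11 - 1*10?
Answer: -42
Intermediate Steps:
A = 1 (A = 11 - 10 = 1)
w = -42 (w = -12 + 6*(-6 + 1) = -12 + 6*(-5) = -12 - 30 = -42)
(A*1)*w = (1*1)*(-42) = 1*(-42) = -42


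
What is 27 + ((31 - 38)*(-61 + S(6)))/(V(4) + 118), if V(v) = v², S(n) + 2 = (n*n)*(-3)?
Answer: 4815/134 ≈ 35.933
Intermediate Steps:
S(n) = -2 - 3*n² (S(n) = -2 + (n*n)*(-3) = -2 + n²*(-3) = -2 - 3*n²)
27 + ((31 - 38)*(-61 + S(6)))/(V(4) + 118) = 27 + ((31 - 38)*(-61 + (-2 - 3*6²)))/(4² + 118) = 27 + (-7*(-61 + (-2 - 3*36)))/(16 + 118) = 27 + (-7*(-61 + (-2 - 108)))/134 = 27 + (-7*(-61 - 110))/134 = 27 + (-7*(-171))/134 = 27 + (1/134)*1197 = 27 + 1197/134 = 4815/134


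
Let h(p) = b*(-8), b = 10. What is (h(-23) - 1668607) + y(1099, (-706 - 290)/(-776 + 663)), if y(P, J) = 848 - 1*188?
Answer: -1668027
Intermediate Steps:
y(P, J) = 660 (y(P, J) = 848 - 188 = 660)
h(p) = -80 (h(p) = 10*(-8) = -80)
(h(-23) - 1668607) + y(1099, (-706 - 290)/(-776 + 663)) = (-80 - 1668607) + 660 = -1668687 + 660 = -1668027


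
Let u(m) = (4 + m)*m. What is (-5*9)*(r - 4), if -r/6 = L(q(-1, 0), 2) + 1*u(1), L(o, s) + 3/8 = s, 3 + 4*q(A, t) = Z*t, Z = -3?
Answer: 7875/4 ≈ 1968.8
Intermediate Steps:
q(A, t) = -3/4 - 3*t/4 (q(A, t) = -3/4 + (-3*t)/4 = -3/4 - 3*t/4)
u(m) = m*(4 + m)
L(o, s) = -3/8 + s
r = -159/4 (r = -6*((-3/8 + 2) + 1*(1*(4 + 1))) = -6*(13/8 + 1*(1*5)) = -6*(13/8 + 1*5) = -6*(13/8 + 5) = -6*53/8 = -159/4 ≈ -39.750)
(-5*9)*(r - 4) = (-5*9)*(-159/4 - 4) = -45*(-175/4) = 7875/4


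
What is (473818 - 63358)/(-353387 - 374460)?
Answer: -410460/727847 ≈ -0.56394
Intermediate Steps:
(473818 - 63358)/(-353387 - 374460) = 410460/(-727847) = 410460*(-1/727847) = -410460/727847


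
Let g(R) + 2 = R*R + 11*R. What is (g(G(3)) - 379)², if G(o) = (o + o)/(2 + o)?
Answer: 83887281/625 ≈ 1.3422e+5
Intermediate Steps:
G(o) = 2*o/(2 + o) (G(o) = (2*o)/(2 + o) = 2*o/(2 + o))
g(R) = -2 + R² + 11*R (g(R) = -2 + (R*R + 11*R) = -2 + (R² + 11*R) = -2 + R² + 11*R)
(g(G(3)) - 379)² = ((-2 + (2*3/(2 + 3))² + 11*(2*3/(2 + 3))) - 379)² = ((-2 + (2*3/5)² + 11*(2*3/5)) - 379)² = ((-2 + (2*3*(⅕))² + 11*(2*3*(⅕))) - 379)² = ((-2 + (6/5)² + 11*(6/5)) - 379)² = ((-2 + 36/25 + 66/5) - 379)² = (316/25 - 379)² = (-9159/25)² = 83887281/625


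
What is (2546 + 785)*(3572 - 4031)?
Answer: -1528929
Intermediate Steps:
(2546 + 785)*(3572 - 4031) = 3331*(-459) = -1528929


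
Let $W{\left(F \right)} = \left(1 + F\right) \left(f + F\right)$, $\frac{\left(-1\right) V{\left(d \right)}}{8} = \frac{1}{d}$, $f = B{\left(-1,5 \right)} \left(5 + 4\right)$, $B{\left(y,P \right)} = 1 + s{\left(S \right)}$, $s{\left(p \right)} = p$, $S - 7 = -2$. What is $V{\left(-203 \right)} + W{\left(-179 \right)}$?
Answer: $\frac{4516758}{203} \approx 22250.0$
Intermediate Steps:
$S = 5$ ($S = 7 - 2 = 5$)
$B{\left(y,P \right)} = 6$ ($B{\left(y,P \right)} = 1 + 5 = 6$)
$f = 54$ ($f = 6 \left(5 + 4\right) = 6 \cdot 9 = 54$)
$V{\left(d \right)} = - \frac{8}{d}$
$W{\left(F \right)} = \left(1 + F\right) \left(54 + F\right)$
$V{\left(-203 \right)} + W{\left(-179 \right)} = - \frac{8}{-203} + \left(54 + \left(-179\right)^{2} + 55 \left(-179\right)\right) = \left(-8\right) \left(- \frac{1}{203}\right) + \left(54 + 32041 - 9845\right) = \frac{8}{203} + 22250 = \frac{4516758}{203}$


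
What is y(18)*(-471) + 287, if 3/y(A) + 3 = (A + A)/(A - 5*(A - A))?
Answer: 1700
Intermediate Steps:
y(A) = -3 (y(A) = 3/(-3 + (A + A)/(A - 5*(A - A))) = 3/(-3 + (2*A)/(A - 5*0)) = 3/(-3 + (2*A)/(A + 0)) = 3/(-3 + (2*A)/A) = 3/(-3 + 2) = 3/(-1) = 3*(-1) = -3)
y(18)*(-471) + 287 = -3*(-471) + 287 = 1413 + 287 = 1700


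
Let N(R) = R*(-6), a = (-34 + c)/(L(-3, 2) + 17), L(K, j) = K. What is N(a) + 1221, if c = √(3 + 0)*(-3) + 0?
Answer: 8649/7 + 9*√3/7 ≈ 1237.8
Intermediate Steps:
c = -3*√3 (c = √3*(-3) + 0 = -3*√3 + 0 = -3*√3 ≈ -5.1962)
a = -17/7 - 3*√3/14 (a = (-34 - 3*√3)/(-3 + 17) = (-34 - 3*√3)/14 = (-34 - 3*√3)*(1/14) = -17/7 - 3*√3/14 ≈ -2.7997)
N(R) = -6*R
N(a) + 1221 = -6*(-17/7 - 3*√3/14) + 1221 = (102/7 + 9*√3/7) + 1221 = 8649/7 + 9*√3/7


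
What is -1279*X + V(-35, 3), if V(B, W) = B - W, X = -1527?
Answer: 1952995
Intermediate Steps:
-1279*X + V(-35, 3) = -1279*(-1527) + (-35 - 1*3) = 1953033 + (-35 - 3) = 1953033 - 38 = 1952995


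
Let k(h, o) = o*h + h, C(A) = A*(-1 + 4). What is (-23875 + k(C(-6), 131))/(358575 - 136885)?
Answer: -26251/221690 ≈ -0.11841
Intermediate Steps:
C(A) = 3*A (C(A) = A*3 = 3*A)
k(h, o) = h + h*o (k(h, o) = h*o + h = h + h*o)
(-23875 + k(C(-6), 131))/(358575 - 136885) = (-23875 + (3*(-6))*(1 + 131))/(358575 - 136885) = (-23875 - 18*132)/221690 = (-23875 - 2376)*(1/221690) = -26251*1/221690 = -26251/221690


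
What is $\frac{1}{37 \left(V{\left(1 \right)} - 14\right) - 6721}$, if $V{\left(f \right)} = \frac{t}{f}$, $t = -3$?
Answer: $- \frac{1}{7350} \approx -0.00013605$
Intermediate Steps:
$V{\left(f \right)} = - \frac{3}{f}$
$\frac{1}{37 \left(V{\left(1 \right)} - 14\right) - 6721} = \frac{1}{37 \left(- \frac{3}{1} - 14\right) - 6721} = \frac{1}{37 \left(\left(-3\right) 1 - 14\right) - 6721} = \frac{1}{37 \left(-3 - 14\right) - 6721} = \frac{1}{37 \left(-17\right) - 6721} = \frac{1}{-629 - 6721} = \frac{1}{-7350} = - \frac{1}{7350}$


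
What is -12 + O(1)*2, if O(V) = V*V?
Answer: -10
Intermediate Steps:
O(V) = V²
-12 + O(1)*2 = -12 + 1²*2 = -12 + 1*2 = -12 + 2 = -10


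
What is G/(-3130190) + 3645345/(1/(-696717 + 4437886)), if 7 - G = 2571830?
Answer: 42689067038821799773/3130190 ≈ 1.3638e+13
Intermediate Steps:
G = -2571823 (G = 7 - 1*2571830 = 7 - 2571830 = -2571823)
G/(-3130190) + 3645345/(1/(-696717 + 4437886)) = -2571823/(-3130190) + 3645345/(1/(-696717 + 4437886)) = -2571823*(-1/3130190) + 3645345/(1/3741169) = 2571823/3130190 + 3645345/(1/3741169) = 2571823/3130190 + 3645345*3741169 = 2571823/3130190 + 13637851708305 = 42689067038821799773/3130190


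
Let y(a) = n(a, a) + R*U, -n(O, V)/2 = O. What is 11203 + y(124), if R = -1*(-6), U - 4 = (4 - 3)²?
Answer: 10985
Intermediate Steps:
U = 5 (U = 4 + (4 - 3)² = 4 + 1² = 4 + 1 = 5)
n(O, V) = -2*O
R = 6
y(a) = 30 - 2*a (y(a) = -2*a + 6*5 = -2*a + 30 = 30 - 2*a)
11203 + y(124) = 11203 + (30 - 2*124) = 11203 + (30 - 248) = 11203 - 218 = 10985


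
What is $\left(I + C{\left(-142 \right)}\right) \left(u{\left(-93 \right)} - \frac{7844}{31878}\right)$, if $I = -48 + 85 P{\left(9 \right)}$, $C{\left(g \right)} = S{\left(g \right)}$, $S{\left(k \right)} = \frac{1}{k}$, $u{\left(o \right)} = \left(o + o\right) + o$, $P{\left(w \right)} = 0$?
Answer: $\frac{30341805751}{2263338} \approx 13406.0$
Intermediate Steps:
$u{\left(o \right)} = 3 o$ ($u{\left(o \right)} = 2 o + o = 3 o$)
$C{\left(g \right)} = \frac{1}{g}$
$I = -48$ ($I = -48 + 85 \cdot 0 = -48 + 0 = -48$)
$\left(I + C{\left(-142 \right)}\right) \left(u{\left(-93 \right)} - \frac{7844}{31878}\right) = \left(-48 + \frac{1}{-142}\right) \left(3 \left(-93\right) - \frac{7844}{31878}\right) = \left(-48 - \frac{1}{142}\right) \left(-279 - \frac{3922}{15939}\right) = - \frac{6817 \left(-279 - \frac{3922}{15939}\right)}{142} = \left(- \frac{6817}{142}\right) \left(- \frac{4450903}{15939}\right) = \frac{30341805751}{2263338}$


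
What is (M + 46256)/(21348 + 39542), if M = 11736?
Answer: 28996/30445 ≈ 0.95241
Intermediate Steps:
(M + 46256)/(21348 + 39542) = (11736 + 46256)/(21348 + 39542) = 57992/60890 = 57992*(1/60890) = 28996/30445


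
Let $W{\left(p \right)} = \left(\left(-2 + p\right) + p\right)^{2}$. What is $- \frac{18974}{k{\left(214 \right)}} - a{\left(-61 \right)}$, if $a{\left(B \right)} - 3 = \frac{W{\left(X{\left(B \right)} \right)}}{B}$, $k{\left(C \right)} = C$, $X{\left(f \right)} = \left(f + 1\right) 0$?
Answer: $- \frac{597860}{6527} \approx -91.598$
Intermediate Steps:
$X{\left(f \right)} = 0$ ($X{\left(f \right)} = \left(1 + f\right) 0 = 0$)
$W{\left(p \right)} = \left(-2 + 2 p\right)^{2}$
$a{\left(B \right)} = 3 + \frac{4}{B}$ ($a{\left(B \right)} = 3 + \frac{4 \left(-1 + 0\right)^{2}}{B} = 3 + \frac{4 \left(-1\right)^{2}}{B} = 3 + \frac{4 \cdot 1}{B} = 3 + \frac{4}{B}$)
$- \frac{18974}{k{\left(214 \right)}} - a{\left(-61 \right)} = - \frac{18974}{214} - \left(3 + \frac{4}{-61}\right) = \left(-18974\right) \frac{1}{214} - \left(3 + 4 \left(- \frac{1}{61}\right)\right) = - \frac{9487}{107} - \left(3 - \frac{4}{61}\right) = - \frac{9487}{107} - \frac{179}{61} = - \frac{597860}{6527}$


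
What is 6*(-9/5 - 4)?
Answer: -174/5 ≈ -34.800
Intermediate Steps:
6*(-9/5 - 4) = 6*(-29/5) = -174/5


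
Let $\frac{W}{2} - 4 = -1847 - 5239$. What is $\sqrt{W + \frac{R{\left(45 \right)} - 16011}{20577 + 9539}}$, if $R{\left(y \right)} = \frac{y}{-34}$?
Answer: $\frac{i \sqrt{3712740880538710}}{511972} \approx 119.01 i$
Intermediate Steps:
$R{\left(y \right)} = - \frac{y}{34}$ ($R{\left(y \right)} = y \left(- \frac{1}{34}\right) = - \frac{y}{34}$)
$W = -14164$ ($W = 8 + 2 \left(-1847 - 5239\right) = 8 + 2 \left(-7086\right) = 8 - 14172 = -14164$)
$\sqrt{W + \frac{R{\left(45 \right)} - 16011}{20577 + 9539}} = \sqrt{-14164 + \frac{\left(- \frac{1}{34}\right) 45 - 16011}{20577 + 9539}} = \sqrt{-14164 + \frac{- \frac{45}{34} - 16011}{30116}} = \sqrt{-14164 - \frac{544419}{1023944}} = \sqrt{- \frac{14503687235}{1023944}} = \frac{i \sqrt{3712740880538710}}{511972}$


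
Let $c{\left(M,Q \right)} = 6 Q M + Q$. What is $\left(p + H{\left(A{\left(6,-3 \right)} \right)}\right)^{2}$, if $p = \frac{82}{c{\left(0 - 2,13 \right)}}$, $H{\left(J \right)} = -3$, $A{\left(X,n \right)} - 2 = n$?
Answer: $\frac{261121}{20449} \approx 12.769$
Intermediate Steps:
$A{\left(X,n \right)} = 2 + n$
$c{\left(M,Q \right)} = Q + 6 M Q$ ($c{\left(M,Q \right)} = 6 M Q + Q = Q + 6 M Q$)
$p = - \frac{82}{143}$ ($p = \frac{82}{13 \left(1 + 6 \left(0 - 2\right)\right)} = \frac{82}{13 \left(1 + 6 \left(-2\right)\right)} = \frac{82}{13 \left(1 - 12\right)} = \frac{82}{13 \left(-11\right)} = \frac{82}{-143} = 82 \left(- \frac{1}{143}\right) = - \frac{82}{143} \approx -0.57343$)
$\left(p + H{\left(A{\left(6,-3 \right)} \right)}\right)^{2} = \left(- \frac{82}{143} - 3\right)^{2} = \left(- \frac{511}{143}\right)^{2} = \frac{261121}{20449}$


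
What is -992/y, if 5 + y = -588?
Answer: 992/593 ≈ 1.6728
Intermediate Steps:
y = -593 (y = -5 - 588 = -593)
-992/y = -992/(-593) = -992*(-1/593) = 992/593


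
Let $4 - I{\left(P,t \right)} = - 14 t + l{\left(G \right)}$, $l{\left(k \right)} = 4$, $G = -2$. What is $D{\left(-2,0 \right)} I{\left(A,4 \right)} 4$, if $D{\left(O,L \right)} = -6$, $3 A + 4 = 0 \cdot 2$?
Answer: $-1344$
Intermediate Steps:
$A = - \frac{4}{3}$ ($A = - \frac{4}{3} + \frac{0 \cdot 2}{3} = - \frac{4}{3} + \frac{1}{3} \cdot 0 = - \frac{4}{3} + 0 = - \frac{4}{3} \approx -1.3333$)
$I{\left(P,t \right)} = 14 t$ ($I{\left(P,t \right)} = 4 - \left(- 14 t + 4\right) = 4 - \left(4 - 14 t\right) = 4 + \left(-4 + 14 t\right) = 14 t$)
$D{\left(-2,0 \right)} I{\left(A,4 \right)} 4 = - 6 \cdot 14 \cdot 4 \cdot 4 = \left(-6\right) 56 \cdot 4 = \left(-336\right) 4 = -1344$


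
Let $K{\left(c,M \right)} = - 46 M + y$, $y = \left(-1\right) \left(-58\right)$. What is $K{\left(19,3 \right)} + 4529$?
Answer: $4449$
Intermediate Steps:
$y = 58$
$K{\left(c,M \right)} = 58 - 46 M$ ($K{\left(c,M \right)} = - 46 M + 58 = 58 - 46 M$)
$K{\left(19,3 \right)} + 4529 = \left(58 - 138\right) + 4529 = -80 + 4529 = 4449$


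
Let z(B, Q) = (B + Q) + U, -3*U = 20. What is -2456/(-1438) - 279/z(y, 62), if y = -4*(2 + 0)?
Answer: -427427/102098 ≈ -4.1864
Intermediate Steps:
U = -20/3 (U = -1/3*20 = -20/3 ≈ -6.6667)
y = -8 (y = -4*2 = -8)
z(B, Q) = -20/3 + B + Q (z(B, Q) = (B + Q) - 20/3 = -20/3 + B + Q)
-2456/(-1438) - 279/z(y, 62) = -2456/(-1438) - 279/(-20/3 - 8 + 62) = -2456*(-1/1438) - 279/142/3 = 1228/719 - 279*3/142 = 1228/719 - 837/142 = -427427/102098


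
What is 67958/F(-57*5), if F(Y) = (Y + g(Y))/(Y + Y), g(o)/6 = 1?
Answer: 12912020/93 ≈ 1.3884e+5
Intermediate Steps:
g(o) = 6 (g(o) = 6*1 = 6)
F(Y) = (6 + Y)/(2*Y) (F(Y) = (Y + 6)/(Y + Y) = (6 + Y)/((2*Y)) = (6 + Y)*(1/(2*Y)) = (6 + Y)/(2*Y))
67958/F(-57*5) = 67958/(((6 - 57*5)/(2*((-57*5))))) = 67958/(((1/2)*(6 - 285)/(-285))) = 67958/(((1/2)*(-1/285)*(-279))) = 67958/(93/190) = 67958*(190/93) = 12912020/93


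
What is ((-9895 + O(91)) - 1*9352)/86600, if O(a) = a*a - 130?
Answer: -1387/10825 ≈ -0.12813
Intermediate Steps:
O(a) = -130 + a² (O(a) = a² - 130 = -130 + a²)
((-9895 + O(91)) - 1*9352)/86600 = ((-9895 + (-130 + 91²)) - 1*9352)/86600 = ((-9895 + (-130 + 8281)) - 9352)*(1/86600) = ((-9895 + 8151) - 9352)*(1/86600) = (-1744 - 9352)*(1/86600) = -11096*1/86600 = -1387/10825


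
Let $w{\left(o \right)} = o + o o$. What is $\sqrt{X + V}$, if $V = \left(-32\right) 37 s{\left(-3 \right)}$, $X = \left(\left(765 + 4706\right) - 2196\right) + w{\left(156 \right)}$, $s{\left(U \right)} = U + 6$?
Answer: $\sqrt{24215} \approx 155.61$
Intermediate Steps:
$s{\left(U \right)} = 6 + U$
$w{\left(o \right)} = o + o^{2}$
$X = 27767$ ($X = \left(\left(765 + 4706\right) - 2196\right) + 156 \left(1 + 156\right) = \left(5471 - 2196\right) + 156 \cdot 157 = 3275 + 24492 = 27767$)
$V = -3552$ ($V = \left(-32\right) 37 \left(6 - 3\right) = \left(-1184\right) 3 = -3552$)
$\sqrt{X + V} = \sqrt{27767 - 3552} = \sqrt{24215}$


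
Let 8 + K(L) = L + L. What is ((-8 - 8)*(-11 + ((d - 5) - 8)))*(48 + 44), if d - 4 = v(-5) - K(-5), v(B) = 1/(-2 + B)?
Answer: 22080/7 ≈ 3154.3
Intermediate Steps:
K(L) = -8 + 2*L (K(L) = -8 + (L + L) = -8 + 2*L)
d = 153/7 (d = 4 + (1/(-2 - 5) - (-8 + 2*(-5))) = 4 + (1/(-7) - (-8 - 10)) = 4 + (-1/7 - 1*(-18)) = 4 + (-1/7 + 18) = 4 + 125/7 = 153/7 ≈ 21.857)
((-8 - 8)*(-11 + ((d - 5) - 8)))*(48 + 44) = ((-8 - 8)*(-11 + ((153/7 - 5) - 8)))*(48 + 44) = -16*(-11 + (118/7 - 8))*92 = -16*(-11 + 62/7)*92 = -16*(-15/7)*92 = (240/7)*92 = 22080/7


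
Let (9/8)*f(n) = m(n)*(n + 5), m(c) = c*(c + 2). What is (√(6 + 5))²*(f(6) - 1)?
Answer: 15455/3 ≈ 5151.7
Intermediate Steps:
m(c) = c*(2 + c)
f(n) = 8*n*(2 + n)*(5 + n)/9 (f(n) = 8*((n*(2 + n))*(n + 5))/9 = 8*((n*(2 + n))*(5 + n))/9 = 8*(n*(2 + n)*(5 + n))/9 = 8*n*(2 + n)*(5 + n)/9)
(√(6 + 5))²*(f(6) - 1) = (√(6 + 5))²*((8/9)*6*(2 + 6)*(5 + 6) - 1) = (√11)²*((8/9)*6*8*11 - 1) = 11*(1408/3 - 1) = 11*(1405/3) = 15455/3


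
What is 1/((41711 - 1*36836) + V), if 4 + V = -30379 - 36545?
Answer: -1/62053 ≈ -1.6115e-5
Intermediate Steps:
V = -66928 (V = -4 + (-30379 - 36545) = -4 - 66924 = -66928)
1/((41711 - 1*36836) + V) = 1/((41711 - 1*36836) - 66928) = 1/((41711 - 36836) - 66928) = 1/(4875 - 66928) = 1/(-62053) = -1/62053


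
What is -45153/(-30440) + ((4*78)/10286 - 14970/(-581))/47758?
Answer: 3222949628546541/2171968089651080 ≈ 1.4839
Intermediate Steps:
-45153/(-30440) + ((4*78)/10286 - 14970/(-581))/47758 = -45153*(-1/30440) + (312*(1/10286) - 14970*(-1/581))*(1/47758) = 45153/30440 + (156/5143 + 14970/581)*(1/47758) = 45153/30440 + (77081346/2988083)*(1/47758) = 45153/30440 + 38540673/71352433957 = 3222949628546541/2171968089651080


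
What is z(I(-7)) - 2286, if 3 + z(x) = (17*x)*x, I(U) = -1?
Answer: -2272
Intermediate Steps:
z(x) = -3 + 17*x² (z(x) = -3 + (17*x)*x = -3 + 17*x²)
z(I(-7)) - 2286 = (-3 + 17*(-1)²) - 2286 = (-3 + 17*1) - 2286 = (-3 + 17) - 2286 = 14 - 2286 = -2272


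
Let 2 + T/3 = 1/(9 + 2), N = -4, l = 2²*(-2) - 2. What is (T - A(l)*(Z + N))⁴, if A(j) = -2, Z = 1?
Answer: 276922881/14641 ≈ 18914.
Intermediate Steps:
l = -10 (l = 4*(-2) - 2 = -8 - 2 = -10)
T = -63/11 (T = -6 + 3/(9 + 2) = -6 + 3/11 = -63/11 ≈ -5.7273)
(T - A(l)*(Z + N))⁴ = (-63/11 - (-2)*(1 - 4))⁴ = (-63/11 - (-2)*(-3))⁴ = (-63/11 - 1*6)⁴ = (-63/11 - 6)⁴ = (-129/11)⁴ = 276922881/14641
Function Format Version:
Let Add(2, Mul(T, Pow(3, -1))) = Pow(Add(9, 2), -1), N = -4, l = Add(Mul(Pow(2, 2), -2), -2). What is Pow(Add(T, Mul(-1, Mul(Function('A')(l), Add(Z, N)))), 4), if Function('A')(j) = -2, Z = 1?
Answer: Rational(276922881, 14641) ≈ 18914.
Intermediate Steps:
l = -10 (l = Add(Mul(4, -2), -2) = Add(-8, -2) = -10)
T = Rational(-63, 11) (T = Add(-6, Mul(3, Pow(Add(9, 2), -1))) = Add(-6, Mul(3, Pow(11, -1))) = Add(-6, Mul(3, Rational(1, 11))) = Add(-6, Rational(3, 11)) = Rational(-63, 11) ≈ -5.7273)
Pow(Add(T, Mul(-1, Mul(Function('A')(l), Add(Z, N)))), 4) = Pow(Add(Rational(-63, 11), Mul(-1, Mul(-2, Add(1, -4)))), 4) = Pow(Add(Rational(-63, 11), Mul(-1, Mul(-2, -3))), 4) = Pow(Add(Rational(-63, 11), Mul(-1, 6)), 4) = Pow(Add(Rational(-63, 11), -6), 4) = Pow(Rational(-129, 11), 4) = Rational(276922881, 14641)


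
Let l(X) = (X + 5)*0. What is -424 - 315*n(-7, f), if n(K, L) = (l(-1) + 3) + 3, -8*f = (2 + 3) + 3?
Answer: -2314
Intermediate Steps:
f = -1 (f = -((2 + 3) + 3)/8 = -(5 + 3)/8 = -⅛*8 = -1)
l(X) = 0 (l(X) = (5 + X)*0 = 0)
n(K, L) = 6 (n(K, L) = (0 + 3) + 3 = 3 + 3 = 6)
-424 - 315*n(-7, f) = -424 - 315*6 = -424 - 1890 = -2314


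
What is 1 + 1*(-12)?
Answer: -11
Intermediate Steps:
1 + 1*(-12) = 1 - 12 = -11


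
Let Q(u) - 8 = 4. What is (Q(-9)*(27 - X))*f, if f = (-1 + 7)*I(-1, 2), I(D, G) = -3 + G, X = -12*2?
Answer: -3672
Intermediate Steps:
Q(u) = 12 (Q(u) = 8 + 4 = 12)
X = -24
f = -6 (f = (-1 + 7)*(-3 + 2) = 6*(-1) = -6)
(Q(-9)*(27 - X))*f = (12*(27 - 1*(-24)))*(-6) = (12*(27 + 24))*(-6) = (12*51)*(-6) = 612*(-6) = -3672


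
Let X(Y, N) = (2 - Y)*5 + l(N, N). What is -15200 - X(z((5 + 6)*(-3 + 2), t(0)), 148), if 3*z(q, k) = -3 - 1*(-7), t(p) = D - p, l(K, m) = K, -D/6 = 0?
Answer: -46054/3 ≈ -15351.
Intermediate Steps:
D = 0 (D = -6*0 = 0)
t(p) = -p (t(p) = 0 - p = -p)
z(q, k) = 4/3 (z(q, k) = (-3 - 1*(-7))/3 = (-3 + 7)/3 = (⅓)*4 = 4/3)
X(Y, N) = 10 + N - 5*Y (X(Y, N) = (2 - Y)*5 + N = (10 - 5*Y) + N = 10 + N - 5*Y)
-15200 - X(z((5 + 6)*(-3 + 2), t(0)), 148) = -15200 - (10 + 148 - 5*4/3) = -15200 - (10 + 148 - 20/3) = -15200 - 1*454/3 = -15200 - 454/3 = -46054/3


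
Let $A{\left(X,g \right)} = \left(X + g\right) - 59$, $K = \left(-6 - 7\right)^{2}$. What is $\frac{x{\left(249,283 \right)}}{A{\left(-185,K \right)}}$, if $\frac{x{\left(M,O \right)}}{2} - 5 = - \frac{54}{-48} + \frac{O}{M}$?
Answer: $- \frac{2893}{14940} \approx -0.19364$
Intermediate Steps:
$K = 169$ ($K = \left(-13\right)^{2} = 169$)
$A{\left(X,g \right)} = -59 + X + g$
$x{\left(M,O \right)} = \frac{49}{4} + \frac{2 O}{M}$ ($x{\left(M,O \right)} = 10 + 2 \left(- \frac{54}{-48} + \frac{O}{M}\right) = 10 + 2 \left(\left(-54\right) \left(- \frac{1}{48}\right) + \frac{O}{M}\right) = 10 + 2 \left(\frac{9}{8} + \frac{O}{M}\right) = 10 + \left(\frac{9}{4} + \frac{2 O}{M}\right) = \frac{49}{4} + \frac{2 O}{M}$)
$\frac{x{\left(249,283 \right)}}{A{\left(-185,K \right)}} = \frac{\frac{49}{4} + 2 \cdot 283 \cdot \frac{1}{249}}{-59 - 185 + 169} = \frac{\frac{49}{4} + 2 \cdot 283 \cdot \frac{1}{249}}{-75} = \left(\frac{49}{4} + \frac{566}{249}\right) \left(- \frac{1}{75}\right) = \frac{14465}{996} \left(- \frac{1}{75}\right) = - \frac{2893}{14940}$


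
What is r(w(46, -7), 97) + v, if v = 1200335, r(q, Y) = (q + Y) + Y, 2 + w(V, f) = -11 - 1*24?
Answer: 1200492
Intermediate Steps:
w(V, f) = -37 (w(V, f) = -2 + (-11 - 1*24) = -2 + (-11 - 24) = -2 - 35 = -37)
r(q, Y) = q + 2*Y (r(q, Y) = (Y + q) + Y = q + 2*Y)
r(w(46, -7), 97) + v = (-37 + 2*97) + 1200335 = (-37 + 194) + 1200335 = 157 + 1200335 = 1200492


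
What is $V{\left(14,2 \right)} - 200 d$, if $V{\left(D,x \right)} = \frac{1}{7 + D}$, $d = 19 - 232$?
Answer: $\frac{894601}{21} \approx 42600.0$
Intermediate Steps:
$d = -213$
$V{\left(14,2 \right)} - 200 d = \frac{1}{7 + 14} - -42600 = \frac{1}{21} + 42600 = \frac{894601}{21}$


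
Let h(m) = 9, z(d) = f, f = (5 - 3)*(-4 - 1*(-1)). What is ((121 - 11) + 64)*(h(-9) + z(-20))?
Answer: 522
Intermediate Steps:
f = -6 (f = 2*(-4 + 1) = 2*(-3) = -6)
z(d) = -6
((121 - 11) + 64)*(h(-9) + z(-20)) = ((121 - 11) + 64)*(9 - 6) = (110 + 64)*3 = 174*3 = 522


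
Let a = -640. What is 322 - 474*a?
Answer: 303682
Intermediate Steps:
322 - 474*a = 322 - 474*(-640) = 322 + 303360 = 303682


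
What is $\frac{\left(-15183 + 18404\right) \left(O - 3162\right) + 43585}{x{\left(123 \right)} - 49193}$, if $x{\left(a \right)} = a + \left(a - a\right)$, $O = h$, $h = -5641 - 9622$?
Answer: $\frac{5930334}{4907} \approx 1208.5$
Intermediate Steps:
$h = -15263$ ($h = -5641 - 9622 = -15263$)
$O = -15263$
$x{\left(a \right)} = a$ ($x{\left(a \right)} = a + 0 = a$)
$\frac{\left(-15183 + 18404\right) \left(O - 3162\right) + 43585}{x{\left(123 \right)} - 49193} = \frac{\left(-15183 + 18404\right) \left(-15263 - 3162\right) + 43585}{123 - 49193} = \frac{3221 \left(-18425\right) + 43585}{-49070} = \left(-59346925 + 43585\right) \left(- \frac{1}{49070}\right) = \left(-59303340\right) \left(- \frac{1}{49070}\right) = \frac{5930334}{4907}$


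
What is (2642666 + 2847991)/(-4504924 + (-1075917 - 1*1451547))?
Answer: -5490657/7032388 ≈ -0.78077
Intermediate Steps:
(2642666 + 2847991)/(-4504924 + (-1075917 - 1*1451547)) = 5490657/(-4504924 + (-1075917 - 1451547)) = 5490657/(-4504924 - 2527464) = 5490657/(-7032388) = 5490657*(-1/7032388) = -5490657/7032388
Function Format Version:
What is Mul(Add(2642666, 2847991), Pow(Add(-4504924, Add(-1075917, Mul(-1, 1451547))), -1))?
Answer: Rational(-5490657, 7032388) ≈ -0.78077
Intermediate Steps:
Mul(Add(2642666, 2847991), Pow(Add(-4504924, Add(-1075917, Mul(-1, 1451547))), -1)) = Mul(5490657, Pow(Add(-4504924, Add(-1075917, -1451547)), -1)) = Mul(5490657, Pow(Add(-4504924, -2527464), -1)) = Mul(5490657, Pow(-7032388, -1)) = Mul(5490657, Rational(-1, 7032388)) = Rational(-5490657, 7032388)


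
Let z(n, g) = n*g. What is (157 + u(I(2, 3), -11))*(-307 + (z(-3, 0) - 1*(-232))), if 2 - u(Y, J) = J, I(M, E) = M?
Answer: -12750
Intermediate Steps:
z(n, g) = g*n
u(Y, J) = 2 - J
(157 + u(I(2, 3), -11))*(-307 + (z(-3, 0) - 1*(-232))) = (157 + (2 - 1*(-11)))*(-307 + (0*(-3) - 1*(-232))) = (157 + (2 + 11))*(-307 + (0 + 232)) = (157 + 13)*(-307 + 232) = 170*(-75) = -12750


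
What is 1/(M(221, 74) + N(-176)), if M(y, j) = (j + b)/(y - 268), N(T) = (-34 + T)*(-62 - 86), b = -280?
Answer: 47/1460966 ≈ 3.2171e-5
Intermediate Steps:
N(T) = 5032 - 148*T (N(T) = (-34 + T)*(-148) = 5032 - 148*T)
M(y, j) = (-280 + j)/(-268 + y) (M(y, j) = (j - 280)/(y - 268) = (-280 + j)/(-268 + y))
1/(M(221, 74) + N(-176)) = 1/((-280 + 74)/(-268 + 221) + (5032 - 148*(-176))) = 1/(-206/(-47) + (5032 + 26048)) = 1/(-1/47*(-206) + 31080) = 1/(206/47 + 31080) = 1/(1460966/47) = 47/1460966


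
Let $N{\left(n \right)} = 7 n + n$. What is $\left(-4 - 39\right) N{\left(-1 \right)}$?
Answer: $344$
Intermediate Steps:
$N{\left(n \right)} = 8 n$
$\left(-4 - 39\right) N{\left(-1 \right)} = \left(-4 - 39\right) 8 \left(-1\right) = \left(-43\right) \left(-8\right) = 344$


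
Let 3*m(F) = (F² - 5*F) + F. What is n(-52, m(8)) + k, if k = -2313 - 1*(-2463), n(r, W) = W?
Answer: 482/3 ≈ 160.67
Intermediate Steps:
m(F) = -4*F/3 + F²/3 (m(F) = ((F² - 5*F) + F)/3 = (F² - 4*F)/3 = -4*F/3 + F²/3)
k = 150 (k = -2313 + 2463 = 150)
n(-52, m(8)) + k = (⅓)*8*(-4 + 8) + 150 = (⅓)*8*4 + 150 = 32/3 + 150 = 482/3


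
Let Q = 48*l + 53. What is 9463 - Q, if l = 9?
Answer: 8978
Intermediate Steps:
Q = 485 (Q = 48*9 + 53 = 432 + 53 = 485)
9463 - Q = 9463 - 1*485 = 9463 - 485 = 8978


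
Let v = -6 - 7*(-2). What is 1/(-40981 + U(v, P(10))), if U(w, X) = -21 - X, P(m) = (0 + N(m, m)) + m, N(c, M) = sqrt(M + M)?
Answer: -10253/420496031 + sqrt(5)/840992062 ≈ -2.4380e-5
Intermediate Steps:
v = 8 (v = -6 + 14 = 8)
N(c, M) = sqrt(2)*sqrt(M) (N(c, M) = sqrt(2*M) = sqrt(2)*sqrt(M))
P(m) = m + sqrt(2)*sqrt(m) (P(m) = (0 + sqrt(2)*sqrt(m)) + m = sqrt(2)*sqrt(m) + m = m + sqrt(2)*sqrt(m))
1/(-40981 + U(v, P(10))) = 1/(-40981 + (-21 - (10 + sqrt(2)*sqrt(10)))) = 1/(-40981 + (-21 - (10 + 2*sqrt(5)))) = 1/(-40981 + (-21 + (-10 - 2*sqrt(5)))) = 1/(-40981 + (-31 - 2*sqrt(5))) = 1/(-41012 - 2*sqrt(5))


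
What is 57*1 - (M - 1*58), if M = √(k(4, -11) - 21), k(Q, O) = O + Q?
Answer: 115 - 2*I*√7 ≈ 115.0 - 5.2915*I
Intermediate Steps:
M = 2*I*√7 (M = √((-11 + 4) - 21) = √(-7 - 21) = √(-28) = 2*I*√7 ≈ 5.2915*I)
57*1 - (M - 1*58) = 57*1 - (2*I*√7 - 1*58) = 57 - (2*I*√7 - 58) = 57 - (-58 + 2*I*√7) = 57 + (58 - 2*I*√7) = 115 - 2*I*√7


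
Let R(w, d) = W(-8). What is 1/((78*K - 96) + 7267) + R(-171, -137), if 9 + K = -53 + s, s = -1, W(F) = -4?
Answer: -9027/2257 ≈ -3.9996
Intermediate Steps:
R(w, d) = -4
K = -63 (K = -9 + (-53 - 1) = -9 - 54 = -63)
1/((78*K - 96) + 7267) + R(-171, -137) = 1/((78*(-63) - 96) + 7267) - 4 = 1/((-4914 - 96) + 7267) - 4 = 1/(-5010 + 7267) - 4 = 1/2257 - 4 = -9027/2257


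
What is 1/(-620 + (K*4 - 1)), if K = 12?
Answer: -1/573 ≈ -0.0017452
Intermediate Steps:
1/(-620 + (K*4 - 1)) = 1/(-620 + (12*4 - 1)) = 1/(-620 + (48 - 1)) = 1/(-620 + 47) = 1/(-573) = -1/573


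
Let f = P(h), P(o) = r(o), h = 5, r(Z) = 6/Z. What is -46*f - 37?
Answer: -461/5 ≈ -92.200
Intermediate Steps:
P(o) = 6/o
f = 6/5 ≈ 1.2000
-46*f - 37 = -46*6/5 - 37 = -276/5 - 37 = -461/5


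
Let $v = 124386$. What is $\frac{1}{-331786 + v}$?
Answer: $- \frac{1}{207400} \approx -4.8216 \cdot 10^{-6}$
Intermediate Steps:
$\frac{1}{-331786 + v} = \frac{1}{-331786 + 124386} = \frac{1}{-207400} = - \frac{1}{207400}$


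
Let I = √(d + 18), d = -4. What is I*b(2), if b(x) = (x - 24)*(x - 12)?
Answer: 220*√14 ≈ 823.17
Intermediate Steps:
b(x) = (-24 + x)*(-12 + x)
I = √14 (I = √(-4 + 18) = √14 ≈ 3.7417)
I*b(2) = √14*(288 + 2² - 36*2) = √14*(288 + 4 - 72) = √14*220 = 220*√14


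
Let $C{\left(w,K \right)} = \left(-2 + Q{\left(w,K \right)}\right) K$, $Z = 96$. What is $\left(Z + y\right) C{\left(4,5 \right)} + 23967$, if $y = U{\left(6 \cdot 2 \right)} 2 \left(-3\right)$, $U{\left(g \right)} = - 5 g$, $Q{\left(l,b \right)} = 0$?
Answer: $19407$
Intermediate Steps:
$C{\left(w,K \right)} = - 2 K$ ($C{\left(w,K \right)} = \left(-2 + 0\right) K = - 2 K$)
$y = 360$ ($y = - 5 \cdot 6 \cdot 2 \cdot 2 \left(-3\right) = \left(-5\right) 12 \cdot 2 \left(-3\right) = \left(-60\right) 2 \left(-3\right) = \left(-120\right) \left(-3\right) = 360$)
$\left(Z + y\right) C{\left(4,5 \right)} + 23967 = \left(96 + 360\right) \left(\left(-2\right) 5\right) + 23967 = 456 \left(-10\right) + 23967 = -4560 + 23967 = 19407$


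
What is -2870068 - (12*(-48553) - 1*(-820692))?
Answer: -3108124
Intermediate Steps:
-2870068 - (12*(-48553) - 1*(-820692)) = -2870068 - (-582636 + 820692) = -2870068 - 1*238056 = -2870068 - 238056 = -3108124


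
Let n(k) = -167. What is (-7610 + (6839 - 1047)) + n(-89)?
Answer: -1985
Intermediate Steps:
(-7610 + (6839 - 1047)) + n(-89) = (-7610 + (6839 - 1047)) - 167 = (-7610 + 5792) - 167 = -1818 - 167 = -1985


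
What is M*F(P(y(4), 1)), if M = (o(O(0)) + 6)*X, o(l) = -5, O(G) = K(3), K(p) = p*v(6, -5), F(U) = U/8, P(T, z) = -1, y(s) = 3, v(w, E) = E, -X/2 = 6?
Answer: 3/2 ≈ 1.5000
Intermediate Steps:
X = -12 (X = -2*6 = -12)
F(U) = U/8 (F(U) = U*(⅛) = U/8)
K(p) = -5*p (K(p) = p*(-5) = -5*p)
O(G) = -15 (O(G) = -5*3 = -15)
M = -12 (M = (-5 + 6)*(-12) = 1*(-12) = -12)
M*F(P(y(4), 1)) = -3*(-1)/2 = -12*(-⅛) = 3/2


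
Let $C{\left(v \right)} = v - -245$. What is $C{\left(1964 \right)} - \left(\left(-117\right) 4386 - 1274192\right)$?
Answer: $1789563$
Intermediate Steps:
$C{\left(v \right)} = 245 + v$ ($C{\left(v \right)} = v + 245 = 245 + v$)
$C{\left(1964 \right)} - \left(\left(-117\right) 4386 - 1274192\right) = \left(245 + 1964\right) - \left(\left(-117\right) 4386 - 1274192\right) = 2209 - \left(-513162 - 1274192\right) = 2209 - -1787354 = 2209 + 1787354 = 1789563$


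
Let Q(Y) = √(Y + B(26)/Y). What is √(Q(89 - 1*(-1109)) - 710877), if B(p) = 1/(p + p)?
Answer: √(-172422843850452 + 7787*√1162297104566)/15574 ≈ 843.11*I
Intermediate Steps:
B(p) = 1/(2*p)
Q(Y) = √(Y + 1/(52*Y)) (Q(Y) = √(Y + ((½)/26)/Y) = √(Y + ((½)*(1/26))/Y) = √(Y + 1/(52*Y)))
√(Q(89 - 1*(-1109)) - 710877) = √(√(13/(89 - 1*(-1109)) + 676*(89 - 1*(-1109)))/26 - 710877) = √(√(13/(89 + 1109) + 676*(89 + 1109))/26 - 710877) = √(√(13/1198 + 676*1198)/26 - 710877) = √(√(13*(1/1198) + 809848)/26 - 710877) = √(√(13/1198 + 809848)/26 - 710877) = √(√(970197917/1198)/26 - 710877) = √((√1162297104566/1198)/26 - 710877) = √(√1162297104566/31148 - 710877) = √(-710877 + √1162297104566/31148)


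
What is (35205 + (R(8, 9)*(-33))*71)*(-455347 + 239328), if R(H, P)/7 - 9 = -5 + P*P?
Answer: 293543898720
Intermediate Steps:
R(H, P) = 28 + 7*P² (R(H, P) = 63 + 7*(-5 + P*P) = 63 + 7*(-5 + P²) = 63 + (-35 + 7*P²) = 28 + 7*P²)
(35205 + (R(8, 9)*(-33))*71)*(-455347 + 239328) = (35205 + ((28 + 7*9²)*(-33))*71)*(-455347 + 239328) = (35205 + ((28 + 7*81)*(-33))*71)*(-216019) = (35205 + ((28 + 567)*(-33))*71)*(-216019) = (35205 + (595*(-33))*71)*(-216019) = (35205 - 19635*71)*(-216019) = (35205 - 1394085)*(-216019) = -1358880*(-216019) = 293543898720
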